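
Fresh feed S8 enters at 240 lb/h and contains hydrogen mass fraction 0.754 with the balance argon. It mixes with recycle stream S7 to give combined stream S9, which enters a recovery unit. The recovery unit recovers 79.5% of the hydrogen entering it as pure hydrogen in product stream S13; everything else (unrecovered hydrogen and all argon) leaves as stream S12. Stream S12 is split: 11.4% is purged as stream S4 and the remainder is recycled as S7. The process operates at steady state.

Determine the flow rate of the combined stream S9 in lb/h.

739 lb/h

argon enters only via S8 and leaves only via the purge: 240×0.246 = 0.114×(argon in S12), and the recovery unit passes all argon, so argon in S9 = argon in S12 = 517.89 lb/h.
hydrogen in S9: m_A = 240×0.754 + (1−0.114)·(1−0.795)·m_A, so m_A = 180.96/0.8184 = 221.12 lb/h.
S9 = 221.12 + 517.89 = 739.02 lb/h.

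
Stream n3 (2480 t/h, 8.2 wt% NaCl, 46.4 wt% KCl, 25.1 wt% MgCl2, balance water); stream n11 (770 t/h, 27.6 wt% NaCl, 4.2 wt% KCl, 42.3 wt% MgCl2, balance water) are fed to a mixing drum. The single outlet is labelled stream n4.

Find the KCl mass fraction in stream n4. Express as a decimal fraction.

Total flow out = 2480 + 770 = 3250 t/h.
KCl in = 2480×0.464 + 770×0.042 = 1183.1 t/h.
KCl mass fraction in n4 = 1183.1/3250 = 0.364.

0.364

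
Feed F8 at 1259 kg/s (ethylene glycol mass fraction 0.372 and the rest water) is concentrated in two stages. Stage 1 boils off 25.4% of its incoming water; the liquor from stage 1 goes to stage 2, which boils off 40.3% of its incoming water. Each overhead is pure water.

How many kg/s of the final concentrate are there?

820.5 kg/s

water in feed = 1259×0.628 = 790.65 kg/s.
After stage 1: water left = (1−0.254)×790.65 = 589.83; stream total = 1058.2 kg/s.
After stage 2: water left = (1−0.403)×589.83 = 352.13; final concentrate = 820.47 kg/s.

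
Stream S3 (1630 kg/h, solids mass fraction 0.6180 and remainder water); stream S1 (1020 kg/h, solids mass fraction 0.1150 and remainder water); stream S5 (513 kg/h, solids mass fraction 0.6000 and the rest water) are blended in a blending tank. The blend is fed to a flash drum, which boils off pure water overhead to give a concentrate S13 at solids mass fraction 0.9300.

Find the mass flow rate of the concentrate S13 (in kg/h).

solids entering = 1630×0.618 + 1020×0.115 + 513×0.600 = 1432.4 kg/h.
All solids reports to S13, so S13 = 1432.4/0.930 = 1540.3 kg/h.

1540 kg/h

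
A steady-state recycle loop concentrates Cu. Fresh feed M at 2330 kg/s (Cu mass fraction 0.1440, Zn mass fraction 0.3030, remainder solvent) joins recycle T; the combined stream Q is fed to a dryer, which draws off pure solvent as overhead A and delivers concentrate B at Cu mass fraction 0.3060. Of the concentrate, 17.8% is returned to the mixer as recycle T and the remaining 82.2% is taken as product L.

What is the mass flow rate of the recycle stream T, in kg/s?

237.4 kg/s

Overall Cu balance (none leaves overhead): Cu in fresh feed = Cu in product, i.e. 2330×0.144 = (1−0.178)·B·0.306.
B = 335.52/(0.306×0.822) = 1333.9 kg/s.
Recycle T = 0.178×1333.9 = 237.44 kg/s.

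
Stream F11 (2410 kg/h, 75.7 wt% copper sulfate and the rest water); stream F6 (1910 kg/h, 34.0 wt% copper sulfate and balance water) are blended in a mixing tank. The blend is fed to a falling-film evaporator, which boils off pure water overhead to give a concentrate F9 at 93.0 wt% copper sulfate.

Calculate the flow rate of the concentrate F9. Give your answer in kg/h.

copper sulfate entering = 2410×0.757 + 1910×0.340 = 2473.8 kg/h.
All copper sulfate reports to F9, so F9 = 2473.8/0.930 = 2660 kg/h.

2660 kg/h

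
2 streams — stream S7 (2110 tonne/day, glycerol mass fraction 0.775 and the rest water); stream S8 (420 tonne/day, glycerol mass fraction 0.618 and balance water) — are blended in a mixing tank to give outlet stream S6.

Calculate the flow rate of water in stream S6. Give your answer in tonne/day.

water out = water in = 2110×0.225 + 420×0.382 = 635.19 tonne/day.

635.2 tonne/day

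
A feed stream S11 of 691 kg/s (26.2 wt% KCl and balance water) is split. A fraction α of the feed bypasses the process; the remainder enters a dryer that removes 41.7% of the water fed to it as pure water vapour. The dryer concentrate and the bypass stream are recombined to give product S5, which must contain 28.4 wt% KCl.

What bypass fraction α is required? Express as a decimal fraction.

0.748

All 691×0.262 = 181.04 kg/s of KCl reaches S5, so S5 = 181.04/0.284 = 637.47 kg/s and vapour = 53.528 kg/s.
The evaporator receives (1−α)·691 of feed at 0.738 water and removes 0.417 of that water:
0.417×0.738×(1−α)×691 = 53.528
(1−α) = 53.528/212.65 = 0.2517;  α = 0.7483.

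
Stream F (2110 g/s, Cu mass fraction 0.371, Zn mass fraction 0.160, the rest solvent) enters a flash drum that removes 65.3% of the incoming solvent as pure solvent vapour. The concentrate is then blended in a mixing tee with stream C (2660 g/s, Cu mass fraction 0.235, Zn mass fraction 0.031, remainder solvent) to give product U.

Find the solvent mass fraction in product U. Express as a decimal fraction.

Vapour removed = 0.653×0.469×2110 = 646.2 g/s; concentrate = 1463.8 g/s.
solvent reaching the mixer = 343.39 (from concentrate) + 2660×0.734 = 2295.8 g/s.
Product flow = 1463.8 + 2660 = 4123.8 g/s; solvent fraction = 0.557.

0.557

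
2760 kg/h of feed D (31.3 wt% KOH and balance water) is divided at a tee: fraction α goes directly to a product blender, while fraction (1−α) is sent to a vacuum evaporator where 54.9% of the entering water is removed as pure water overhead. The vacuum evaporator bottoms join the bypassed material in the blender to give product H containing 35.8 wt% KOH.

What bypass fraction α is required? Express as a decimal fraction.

All 2760×0.313 = 863.88 kg/h of KOH reaches H, so H = 863.88/0.358 = 2413.1 kg/h and vapour = 346.93 kg/h.
The evaporator receives (1−α)·2760 of feed at 0.687 water and removes 0.549 of that water:
0.549×0.687×(1−α)×2760 = 346.93
(1−α) = 346.93/1041 = 0.3333;  α = 0.6667.

0.667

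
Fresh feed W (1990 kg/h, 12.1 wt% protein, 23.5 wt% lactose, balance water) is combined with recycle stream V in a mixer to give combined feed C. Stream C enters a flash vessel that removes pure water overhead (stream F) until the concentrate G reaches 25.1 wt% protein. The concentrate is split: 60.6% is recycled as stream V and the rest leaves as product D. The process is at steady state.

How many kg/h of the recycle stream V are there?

Overall protein balance (none leaves overhead): protein in fresh feed = protein in product, i.e. 1990×0.121 = (1−0.606)·G·0.251.
G = 240.79/(0.251×0.394) = 2434.8 kg/h.
Recycle V = 0.606×2434.8 = 1475.5 kg/h.

1476 kg/h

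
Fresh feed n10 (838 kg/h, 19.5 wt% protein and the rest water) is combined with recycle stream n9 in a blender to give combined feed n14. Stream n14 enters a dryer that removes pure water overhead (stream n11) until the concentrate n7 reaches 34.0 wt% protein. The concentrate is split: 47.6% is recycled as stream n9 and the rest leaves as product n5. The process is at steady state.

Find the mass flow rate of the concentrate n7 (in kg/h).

Overall protein balance (none leaves overhead): protein in fresh feed = protein in product, i.e. 838×0.195 = (1−0.476)·n7·0.340.
n7 = 163.41/(0.340×0.524) = 917.21 kg/h.

917.2 kg/h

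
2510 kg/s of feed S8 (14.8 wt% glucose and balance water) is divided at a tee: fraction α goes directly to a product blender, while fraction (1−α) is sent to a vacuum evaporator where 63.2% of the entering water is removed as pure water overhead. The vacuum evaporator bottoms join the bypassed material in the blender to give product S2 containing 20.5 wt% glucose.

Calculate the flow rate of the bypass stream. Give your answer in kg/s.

1214 kg/s

All 2510×0.148 = 371.48 kg/s of glucose reaches S2, so S2 = 371.48/0.205 = 1812.1 kg/s and vapour = 697.9 kg/s.
The evaporator receives (1−α)·2510 of feed at 0.852 water and removes 0.632 of that water:
0.632×0.852×(1−α)×2510 = 697.9
(1−α) = 697.9/1351.5 = 0.5164;  α = 0.4836.
Bypass flow = 0.4836×2510 = 1213.9 kg/s.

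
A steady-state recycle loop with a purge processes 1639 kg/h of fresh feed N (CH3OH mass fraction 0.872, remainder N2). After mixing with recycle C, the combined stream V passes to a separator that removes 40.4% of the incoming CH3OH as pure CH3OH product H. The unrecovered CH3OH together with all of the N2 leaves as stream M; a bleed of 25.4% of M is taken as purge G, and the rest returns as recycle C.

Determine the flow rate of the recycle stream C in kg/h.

1760 kg/h

N2 enters only via N and leaves only via the purge: 1639×0.128 = 0.254×(N2 in M), and the separator passes all N2, so N2 in V = N2 in M = 825.95 kg/h.
CH3OH in V: m_A = 1639×0.872 + (1−0.254)·(1−0.404)·m_A, so m_A = 1429.2/0.5554 = 2573.4 kg/h.
M = (1−0.404)×2573.4 + 825.95 = 2359.7 kg/h.
Recycle C = (1−0.254)×2359.7 = 1760.3 kg/h.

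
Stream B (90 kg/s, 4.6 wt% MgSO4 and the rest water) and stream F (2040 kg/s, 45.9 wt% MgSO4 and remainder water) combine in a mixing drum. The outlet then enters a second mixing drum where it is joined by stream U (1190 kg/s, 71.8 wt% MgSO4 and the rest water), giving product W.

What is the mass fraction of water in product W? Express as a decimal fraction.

Overall, product flow = 3320 kg/s.
water in = 90×0.954 + 2040×0.541 + 1190×0.282 = 1525.1 kg/s.
water fraction in W = 0.459.

0.459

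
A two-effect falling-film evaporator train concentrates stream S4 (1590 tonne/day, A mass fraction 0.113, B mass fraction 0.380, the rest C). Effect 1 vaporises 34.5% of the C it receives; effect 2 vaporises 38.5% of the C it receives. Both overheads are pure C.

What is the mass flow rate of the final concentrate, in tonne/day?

1109 tonne/day

C in feed = 1590×0.507 = 806.13 tonne/day.
After stage 1: C left = (1−0.345)×806.13 = 528.02; stream total = 1311.9 tonne/day.
After stage 2: C left = (1−0.385)×528.02 = 324.73; final concentrate = 1108.6 tonne/day.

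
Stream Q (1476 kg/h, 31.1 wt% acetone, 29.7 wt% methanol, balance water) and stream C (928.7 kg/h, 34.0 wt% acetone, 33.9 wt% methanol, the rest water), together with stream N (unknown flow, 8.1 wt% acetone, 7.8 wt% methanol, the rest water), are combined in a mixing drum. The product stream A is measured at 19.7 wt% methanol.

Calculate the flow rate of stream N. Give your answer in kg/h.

2349 kg/h

Let N be the unknown flow. Total out = 2404.7 + N.
methanol balance: 753.2 + 0.078·N = 0.197·(2404.7 + N)
(0.078 − 0.197)·N = 0.197×2404.7 − 753.2 = -279.48
N = -279.48 / -0.119 = 2348.5 kg/h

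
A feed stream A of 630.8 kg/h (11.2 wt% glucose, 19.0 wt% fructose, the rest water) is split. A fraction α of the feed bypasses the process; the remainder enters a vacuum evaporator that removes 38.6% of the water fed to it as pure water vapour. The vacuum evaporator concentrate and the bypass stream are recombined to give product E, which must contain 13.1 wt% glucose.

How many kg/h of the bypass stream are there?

All 630.8×0.112 = 70.65 kg/h of glucose reaches E, so E = 70.65/0.131 = 539.31 kg/h and vapour = 91.49 kg/h.
The evaporator receives (1−α)·630.8 of feed at 0.698 water and removes 0.386 of that water:
0.386×0.698×(1−α)×630.8 = 91.49
(1−α) = 91.49/169.96 = 0.5383;  α = 0.4617.
Bypass flow = 0.4617×630.8 = 291.23 kg/h.

291.2 kg/h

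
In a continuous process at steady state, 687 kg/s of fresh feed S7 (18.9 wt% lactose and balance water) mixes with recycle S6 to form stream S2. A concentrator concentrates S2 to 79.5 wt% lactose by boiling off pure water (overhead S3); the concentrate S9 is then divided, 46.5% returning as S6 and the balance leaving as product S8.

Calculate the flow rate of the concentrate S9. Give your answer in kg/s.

Overall lactose balance (none leaves overhead): lactose in fresh feed = lactose in product, i.e. 687×0.189 = (1−0.465)·S9·0.795.
S9 = 129.84/(0.795×0.535) = 305.28 kg/s.

305.3 kg/s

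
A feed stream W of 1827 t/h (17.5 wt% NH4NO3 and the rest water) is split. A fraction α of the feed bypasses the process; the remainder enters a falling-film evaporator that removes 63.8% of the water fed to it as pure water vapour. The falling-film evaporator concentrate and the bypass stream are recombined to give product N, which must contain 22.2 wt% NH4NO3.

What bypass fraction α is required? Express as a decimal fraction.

All 1827×0.175 = 319.72 t/h of NH4NO3 reaches N, so N = 319.72/0.222 = 1440.2 t/h and vapour = 386.8 t/h.
The evaporator receives (1−α)·1827 of feed at 0.825 water and removes 0.638 of that water:
0.638×0.825×(1−α)×1827 = 386.8
(1−α) = 386.8/961.64 = 0.4022;  α = 0.5978.

0.598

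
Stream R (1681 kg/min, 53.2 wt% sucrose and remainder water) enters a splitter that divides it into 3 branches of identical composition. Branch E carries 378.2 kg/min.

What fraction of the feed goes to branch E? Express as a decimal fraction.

0.225

Fraction to E = 378.2/1681 = 0.2250.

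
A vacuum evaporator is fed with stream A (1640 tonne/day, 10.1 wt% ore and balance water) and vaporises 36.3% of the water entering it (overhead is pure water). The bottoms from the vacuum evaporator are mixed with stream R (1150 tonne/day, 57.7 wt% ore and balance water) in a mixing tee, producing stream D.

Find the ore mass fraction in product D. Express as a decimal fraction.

Vapour removed = 0.363×0.899×1640 = 535.19 tonne/day; concentrate = 1104.8 tonne/day.
ore reaching the mixer = 165.64 (from concentrate) + 1150×0.577 = 829.19 tonne/day.
Product flow = 1104.8 + 1150 = 2254.8 tonne/day; ore fraction = 0.368.

0.368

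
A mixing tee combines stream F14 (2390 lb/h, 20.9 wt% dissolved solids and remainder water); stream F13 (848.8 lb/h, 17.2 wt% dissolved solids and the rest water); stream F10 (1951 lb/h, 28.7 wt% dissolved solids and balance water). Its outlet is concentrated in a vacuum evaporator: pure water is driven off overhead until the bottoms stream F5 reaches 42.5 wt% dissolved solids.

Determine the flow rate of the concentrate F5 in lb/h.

2836 lb/h

dissolved solids entering = 2390×0.209 + 848.8×0.172 + 1951×0.287 = 1205.4 lb/h.
All dissolved solids reports to F5, so F5 = 1205.4/0.425 = 2836.3 lb/h.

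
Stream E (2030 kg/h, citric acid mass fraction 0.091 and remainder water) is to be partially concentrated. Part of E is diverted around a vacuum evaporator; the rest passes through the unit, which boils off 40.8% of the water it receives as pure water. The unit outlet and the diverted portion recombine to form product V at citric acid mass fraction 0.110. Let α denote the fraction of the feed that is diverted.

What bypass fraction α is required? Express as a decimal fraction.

All 2030×0.091 = 184.73 kg/h of citric acid reaches V, so V = 184.73/0.110 = 1679.4 kg/h and vapour = 350.64 kg/h.
The evaporator receives (1−α)·2030 of feed at 0.909 water and removes 0.408 of that water:
0.408×0.909×(1−α)×2030 = 350.64
(1−α) = 350.64/752.87 = 0.4657;  α = 0.5343.

0.534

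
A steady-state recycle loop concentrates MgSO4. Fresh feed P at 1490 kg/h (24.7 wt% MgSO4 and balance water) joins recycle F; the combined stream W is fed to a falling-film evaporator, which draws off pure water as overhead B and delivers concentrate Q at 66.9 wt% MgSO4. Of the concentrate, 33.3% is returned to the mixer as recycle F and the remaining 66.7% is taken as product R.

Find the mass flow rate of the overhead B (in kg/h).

Overall MgSO4 balance (none leaves overhead): MgSO4 in fresh feed = MgSO4 in product, i.e. 1490×0.247 = (1−0.333)·Q·0.669.
Q = 368.03/(0.669×0.667) = 824.77 kg/h.
Recycle F = 0.333×824.77 = 274.65 kg/h.
Combined feed W = 1490 + 274.65 = 1764.6 kg/h.
Overhead B = W − Q = 1764.6 − 824.77 = 939.88 kg/h.

939.9 kg/h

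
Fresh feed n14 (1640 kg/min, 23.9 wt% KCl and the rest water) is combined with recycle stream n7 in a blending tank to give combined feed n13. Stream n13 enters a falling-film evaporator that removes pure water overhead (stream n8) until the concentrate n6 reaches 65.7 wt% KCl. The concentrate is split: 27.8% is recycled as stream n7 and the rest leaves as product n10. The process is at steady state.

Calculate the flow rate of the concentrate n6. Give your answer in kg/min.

Overall KCl balance (none leaves overhead): KCl in fresh feed = KCl in product, i.e. 1640×0.239 = (1−0.278)·n6·0.657.
n6 = 391.96/(0.657×0.722) = 826.3 kg/min.

826.3 kg/min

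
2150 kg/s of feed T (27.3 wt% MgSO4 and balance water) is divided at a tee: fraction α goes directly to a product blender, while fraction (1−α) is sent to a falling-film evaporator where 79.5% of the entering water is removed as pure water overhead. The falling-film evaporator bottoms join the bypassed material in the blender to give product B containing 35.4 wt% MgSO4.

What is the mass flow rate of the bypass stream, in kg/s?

All 2150×0.273 = 586.95 kg/s of MgSO4 reaches B, so B = 586.95/0.354 = 1658.1 kg/s and vapour = 491.95 kg/s.
The evaporator receives (1−α)·2150 of feed at 0.727 water and removes 0.795 of that water:
0.795×0.727×(1−α)×2150 = 491.95
(1−α) = 491.95/1242.6 = 0.3959;  α = 0.6041.
Bypass flow = 0.6041×2150 = 1298.8 kg/s.

1299 kg/s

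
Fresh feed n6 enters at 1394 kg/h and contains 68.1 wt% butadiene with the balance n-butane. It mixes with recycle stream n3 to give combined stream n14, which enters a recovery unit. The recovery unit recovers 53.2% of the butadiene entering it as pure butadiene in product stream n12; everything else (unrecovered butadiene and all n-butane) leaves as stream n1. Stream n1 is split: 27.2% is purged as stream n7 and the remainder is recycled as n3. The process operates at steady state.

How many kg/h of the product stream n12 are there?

butadiene in n14: m_A = 1394×0.681 + (1−0.272)·(1−0.532)·m_A, so m_A = 949.31/0.6593 = 1439.9 kg/h.
Product n12 = 0.532×1439.9 = 766.02 kg/h.

766 kg/h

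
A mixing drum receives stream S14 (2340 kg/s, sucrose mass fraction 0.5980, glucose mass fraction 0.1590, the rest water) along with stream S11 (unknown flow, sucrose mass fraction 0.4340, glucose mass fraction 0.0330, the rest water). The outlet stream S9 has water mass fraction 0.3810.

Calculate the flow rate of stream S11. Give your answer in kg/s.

Let S11 be the unknown flow. Total out = 2340 + S11.
water balance: 568.62 + 0.533·S11 = 0.381·(2340 + S11)
(0.533 − 0.381)·S11 = 0.381×2340 − 568.62 = 322.92
S11 = 322.92 / 0.152 = 2124.5 kg/s

2124 kg/s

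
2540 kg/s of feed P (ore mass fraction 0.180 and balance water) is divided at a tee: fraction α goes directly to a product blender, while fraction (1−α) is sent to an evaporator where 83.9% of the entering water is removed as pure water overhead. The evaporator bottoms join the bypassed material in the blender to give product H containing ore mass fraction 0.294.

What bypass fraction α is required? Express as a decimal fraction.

0.436

All 2540×0.180 = 457.2 kg/s of ore reaches H, so H = 457.2/0.294 = 1555.1 kg/s and vapour = 984.9 kg/s.
The evaporator receives (1−α)·2540 of feed at 0.820 water and removes 0.839 of that water:
0.839×0.820×(1−α)×2540 = 984.9
(1−α) = 984.9/1747.5 = 0.5636;  α = 0.4364.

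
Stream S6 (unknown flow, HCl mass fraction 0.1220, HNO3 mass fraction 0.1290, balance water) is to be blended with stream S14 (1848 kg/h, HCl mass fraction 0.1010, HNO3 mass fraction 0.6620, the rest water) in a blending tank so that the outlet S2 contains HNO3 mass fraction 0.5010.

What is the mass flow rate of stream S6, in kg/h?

Let S6 be the unknown flow. Total out = 1848 + S6.
HNO3 balance: 1223.4 + 0.129·S6 = 0.501·(1848 + S6)
(0.129 − 0.501)·S6 = 0.501×1848 − 1223.4 = -297.53
S6 = -297.53 / -0.372 = 799.81 kg/h

799.8 kg/h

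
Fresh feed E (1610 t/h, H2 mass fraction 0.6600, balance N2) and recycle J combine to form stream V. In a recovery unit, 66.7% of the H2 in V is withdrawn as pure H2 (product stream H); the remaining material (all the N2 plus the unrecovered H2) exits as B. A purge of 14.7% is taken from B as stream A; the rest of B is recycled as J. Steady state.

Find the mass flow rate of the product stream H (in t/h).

989.9 t/h

H2 in V: m_A = 1610×0.660 + (1−0.147)·(1−0.667)·m_A, so m_A = 1062.6/0.7160 = 1484.2 t/h.
Product H = 0.667×1484.2 = 989.95 t/h.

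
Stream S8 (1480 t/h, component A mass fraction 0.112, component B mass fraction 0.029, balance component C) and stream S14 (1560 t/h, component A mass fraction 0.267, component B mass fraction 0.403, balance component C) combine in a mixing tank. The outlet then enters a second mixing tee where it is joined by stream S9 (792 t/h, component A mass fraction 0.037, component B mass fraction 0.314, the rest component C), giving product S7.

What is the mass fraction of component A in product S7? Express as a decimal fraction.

0.160

Overall, product flow = 3832 t/h.
component A in = 1480×0.112 + 1560×0.267 + 792×0.037 = 611.58 t/h.
component A fraction in S7 = 0.160.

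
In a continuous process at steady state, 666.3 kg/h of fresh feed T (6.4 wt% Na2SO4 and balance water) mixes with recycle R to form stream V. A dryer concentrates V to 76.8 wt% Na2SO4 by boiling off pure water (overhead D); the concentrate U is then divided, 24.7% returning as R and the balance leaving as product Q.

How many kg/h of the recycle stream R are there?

Overall Na2SO4 balance (none leaves overhead): Na2SO4 in fresh feed = Na2SO4 in product, i.e. 666.3×0.064 = (1−0.247)·U·0.768.
U = 42.643/(0.768×0.753) = 73.738 kg/h.
Recycle R = 0.247×73.738 = 18.213 kg/h.

18.21 kg/h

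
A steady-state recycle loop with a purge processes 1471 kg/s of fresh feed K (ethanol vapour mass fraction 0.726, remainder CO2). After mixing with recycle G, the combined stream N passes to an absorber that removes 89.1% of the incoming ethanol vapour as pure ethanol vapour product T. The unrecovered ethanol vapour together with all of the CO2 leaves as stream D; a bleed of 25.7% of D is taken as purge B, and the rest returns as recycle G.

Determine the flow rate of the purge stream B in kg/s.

435.6 kg/s

CO2 enters only via K and leaves only via the purge: 1471×0.274 = 0.257×(CO2 in D), and the absorber passes all CO2, so CO2 in N = CO2 in D = 1568.3 kg/s.
ethanol vapour in N: m_A = 1471×0.726 + (1−0.257)·(1−0.891)·m_A, so m_A = 1067.9/0.9190 = 1162.1 kg/s.
D = (1−0.891)×1162.1 + 1568.3 = 1695 kg/s.
Purge B = 0.257×1695 = 435.61 kg/s.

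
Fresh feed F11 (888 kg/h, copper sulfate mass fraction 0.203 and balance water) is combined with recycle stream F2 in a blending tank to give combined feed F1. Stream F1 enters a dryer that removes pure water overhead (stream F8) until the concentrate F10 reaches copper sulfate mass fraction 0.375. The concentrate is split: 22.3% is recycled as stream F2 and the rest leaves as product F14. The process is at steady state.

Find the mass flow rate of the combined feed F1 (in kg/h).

1026 kg/h

Overall copper sulfate balance (none leaves overhead): copper sulfate in fresh feed = copper sulfate in product, i.e. 888×0.203 = (1−0.223)·F10·0.375.
F10 = 180.26/(0.375×0.777) = 618.67 kg/h.
Recycle F2 = 0.223×618.67 = 137.96 kg/h.
Combined feed F1 = 888 + 137.96 = 1026 kg/h.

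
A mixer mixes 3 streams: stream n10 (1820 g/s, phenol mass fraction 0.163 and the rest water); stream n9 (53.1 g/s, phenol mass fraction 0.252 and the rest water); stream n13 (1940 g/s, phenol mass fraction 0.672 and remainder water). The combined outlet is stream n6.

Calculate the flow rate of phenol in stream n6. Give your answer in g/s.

1614 g/s

phenol out = phenol in = 1820×0.163 + 53.1×0.252 + 1940×0.672 = 1613.7 g/s.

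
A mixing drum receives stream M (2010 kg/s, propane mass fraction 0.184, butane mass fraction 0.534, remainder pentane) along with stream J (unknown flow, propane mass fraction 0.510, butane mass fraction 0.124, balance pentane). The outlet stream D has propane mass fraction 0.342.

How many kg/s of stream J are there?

1890 kg/s

Let J be the unknown flow. Total out = 2010 + J.
propane balance: 369.84 + 0.510·J = 0.342·(2010 + J)
(0.510 − 0.342)·J = 0.342×2010 − 369.84 = 317.58
J = 317.58 / 0.168 = 1890.4 kg/s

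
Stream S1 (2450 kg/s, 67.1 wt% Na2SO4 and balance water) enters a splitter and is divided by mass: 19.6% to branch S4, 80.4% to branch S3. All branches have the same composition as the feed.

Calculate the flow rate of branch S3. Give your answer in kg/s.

1970 kg/s

Branch S3 flow = 0.804×2450 = 1969.8 kg/s.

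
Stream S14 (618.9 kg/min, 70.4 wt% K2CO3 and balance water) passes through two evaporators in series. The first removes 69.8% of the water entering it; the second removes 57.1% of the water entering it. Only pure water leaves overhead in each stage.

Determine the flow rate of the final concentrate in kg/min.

459.4 kg/min

water in feed = 618.9×0.296 = 183.19 kg/min.
After stage 1: water left = (1−0.698)×183.19 = 55.325; stream total = 491.03 kg/min.
After stage 2: water left = (1−0.571)×55.325 = 23.734; final concentrate = 459.44 kg/min.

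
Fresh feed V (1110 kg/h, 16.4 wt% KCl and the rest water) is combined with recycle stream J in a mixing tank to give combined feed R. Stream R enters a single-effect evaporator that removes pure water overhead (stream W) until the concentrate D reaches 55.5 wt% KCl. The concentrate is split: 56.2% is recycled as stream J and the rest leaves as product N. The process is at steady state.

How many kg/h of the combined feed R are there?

1531 kg/h

Overall KCl balance (none leaves overhead): KCl in fresh feed = KCl in product, i.e. 1110×0.164 = (1−0.562)·D·0.555.
D = 182.04/(0.555×0.438) = 748.86 kg/h.
Recycle J = 0.562×748.86 = 420.86 kg/h.
Combined feed R = 1110 + 420.86 = 1530.9 kg/h.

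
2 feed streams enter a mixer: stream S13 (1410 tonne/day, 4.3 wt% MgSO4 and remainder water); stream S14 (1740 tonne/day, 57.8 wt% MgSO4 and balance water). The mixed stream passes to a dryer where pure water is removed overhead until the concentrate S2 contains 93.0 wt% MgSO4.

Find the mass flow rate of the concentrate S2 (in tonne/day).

MgSO4 entering = 1410×0.043 + 1740×0.578 = 1066.3 tonne/day.
All MgSO4 reports to S2, so S2 = 1066.3/0.930 = 1146.6 tonne/day.

1147 tonne/day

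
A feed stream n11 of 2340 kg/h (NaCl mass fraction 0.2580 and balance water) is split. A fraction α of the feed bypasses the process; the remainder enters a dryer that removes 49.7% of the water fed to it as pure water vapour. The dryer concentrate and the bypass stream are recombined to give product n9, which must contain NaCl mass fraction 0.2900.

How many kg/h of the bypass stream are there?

1640 kg/h

All 2340×0.258 = 603.72 kg/h of NaCl reaches n9, so n9 = 603.72/0.290 = 2081.8 kg/h and vapour = 258.21 kg/h.
The evaporator receives (1−α)·2340 of feed at 0.742 water and removes 0.497 of that water:
0.497×0.742×(1−α)×2340 = 258.21
(1−α) = 258.21/862.93 = 0.2992;  α = 0.7008.
Bypass flow = 0.7008×2340 = 1639.8 kg/h.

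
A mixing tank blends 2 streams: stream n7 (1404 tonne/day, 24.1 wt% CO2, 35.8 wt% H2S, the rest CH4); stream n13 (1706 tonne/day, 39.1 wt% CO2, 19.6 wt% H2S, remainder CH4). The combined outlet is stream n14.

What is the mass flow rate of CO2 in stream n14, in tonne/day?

1005 tonne/day

CO2 out = CO2 in = 1404×0.241 + 1706×0.391 = 1005.4 tonne/day.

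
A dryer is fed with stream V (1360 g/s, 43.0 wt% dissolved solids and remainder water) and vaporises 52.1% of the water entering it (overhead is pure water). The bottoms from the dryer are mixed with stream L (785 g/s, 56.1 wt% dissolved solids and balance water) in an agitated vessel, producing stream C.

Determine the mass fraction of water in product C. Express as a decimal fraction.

0.4112

Vapour removed = 0.521×0.570×1360 = 403.88 g/s; concentrate = 956.12 g/s.
water reaching the mixer = 371.32 (from concentrate) + 785×0.439 = 715.94 g/s.
Product flow = 956.12 + 785 = 1741.1 g/s; water fraction = 0.4112.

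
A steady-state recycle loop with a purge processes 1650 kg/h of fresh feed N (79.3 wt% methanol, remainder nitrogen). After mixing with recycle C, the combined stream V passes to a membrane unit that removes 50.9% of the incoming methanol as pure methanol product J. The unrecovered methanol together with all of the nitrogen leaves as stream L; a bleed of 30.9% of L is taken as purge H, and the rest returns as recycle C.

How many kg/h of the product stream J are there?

methanol in V: m_A = 1650×0.793 + (1−0.309)·(1−0.509)·m_A, so m_A = 1308.5/0.6607 = 1980.3 kg/h.
Product J = 0.509×1980.3 = 1008 kg/h.

1008 kg/h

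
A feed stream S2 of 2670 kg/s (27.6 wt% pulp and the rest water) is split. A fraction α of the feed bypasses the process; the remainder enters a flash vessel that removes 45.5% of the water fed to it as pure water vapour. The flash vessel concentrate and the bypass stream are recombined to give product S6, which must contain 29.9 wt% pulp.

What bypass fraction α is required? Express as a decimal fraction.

All 2670×0.276 = 736.92 kg/s of pulp reaches S6, so S6 = 736.92/0.299 = 2464.6 kg/s and vapour = 205.38 kg/s.
The evaporator receives (1−α)·2670 of feed at 0.724 water and removes 0.455 of that water:
0.455×0.724×(1−α)×2670 = 205.38
(1−α) = 205.38/879.55 = 0.2335;  α = 0.7665.

0.766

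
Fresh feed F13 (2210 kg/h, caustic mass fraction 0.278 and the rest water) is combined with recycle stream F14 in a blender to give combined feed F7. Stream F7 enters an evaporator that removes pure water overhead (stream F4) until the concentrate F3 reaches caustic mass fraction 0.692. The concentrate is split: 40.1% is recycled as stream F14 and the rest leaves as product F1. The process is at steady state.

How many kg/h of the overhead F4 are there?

1322 kg/h

Overall caustic balance (none leaves overhead): caustic in fresh feed = caustic in product, i.e. 2210×0.278 = (1−0.401)·F3·0.692.
F3 = 614.38/(0.692×0.599) = 1482.2 kg/h.
Recycle F14 = 0.401×1482.2 = 594.36 kg/h.
Combined feed F7 = 2210 + 594.36 = 2804.4 kg/h.
Overhead F4 = F7 − F3 = 2804.4 − 1482.2 = 1322.2 kg/h.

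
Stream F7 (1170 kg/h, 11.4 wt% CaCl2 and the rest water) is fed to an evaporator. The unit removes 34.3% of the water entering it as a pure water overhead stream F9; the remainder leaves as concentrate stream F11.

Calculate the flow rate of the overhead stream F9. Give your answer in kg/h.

355.6 kg/h

water entering = 1170×0.886 = 1036.6 kg/h; overhead removed = 0.343×1036.6 = 355.56 kg/h.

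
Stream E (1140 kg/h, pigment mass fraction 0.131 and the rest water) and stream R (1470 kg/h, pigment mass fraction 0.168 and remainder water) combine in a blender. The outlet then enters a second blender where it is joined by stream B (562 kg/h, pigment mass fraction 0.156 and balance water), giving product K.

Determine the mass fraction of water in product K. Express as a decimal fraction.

Overall, product flow = 3172 kg/h.
water in = 1140×0.869 + 1470×0.832 + 562×0.844 = 2688 kg/h.
water fraction in K = 0.847.

0.847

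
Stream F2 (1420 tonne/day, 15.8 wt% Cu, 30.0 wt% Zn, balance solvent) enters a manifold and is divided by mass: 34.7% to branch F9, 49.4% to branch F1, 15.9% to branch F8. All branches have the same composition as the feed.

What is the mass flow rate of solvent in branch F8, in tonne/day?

122.4 tonne/day

Branch F8 total = 0.159×1420 = 225.78 tonne/day.
solvent in F8 = 0.542×225.78 = 122.37 tonne/day.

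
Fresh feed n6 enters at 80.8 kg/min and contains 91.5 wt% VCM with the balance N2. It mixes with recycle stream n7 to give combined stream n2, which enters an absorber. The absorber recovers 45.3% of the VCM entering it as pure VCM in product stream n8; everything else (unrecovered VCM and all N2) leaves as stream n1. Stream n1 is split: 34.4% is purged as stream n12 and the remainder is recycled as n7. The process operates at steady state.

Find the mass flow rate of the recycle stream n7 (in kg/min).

N2 enters only via n6 and leaves only via the purge: 80.8×0.085 = 0.344×(N2 in n1), and the absorber passes all N2, so N2 in n2 = N2 in n1 = 19.965 kg/min.
VCM in n2: m_A = 80.8×0.915 + (1−0.344)·(1−0.453)·m_A, so m_A = 73.932/0.6412 = 115.31 kg/min.
n1 = (1−0.453)×115.31 + 19.965 = 83.039 kg/min.
Recycle n7 = (1−0.344)×83.039 = 54.473 kg/min.

54.47 kg/min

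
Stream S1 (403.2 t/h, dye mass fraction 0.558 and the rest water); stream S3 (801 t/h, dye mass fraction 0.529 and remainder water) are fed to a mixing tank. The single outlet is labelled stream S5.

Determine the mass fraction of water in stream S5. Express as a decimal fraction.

Total flow out = 403.2 + 801 = 1204.2 t/h.
water in = 403.2×0.442 + 801×0.471 = 555.49 t/h.
water mass fraction in S5 = 555.49/1204.2 = 0.461.

0.461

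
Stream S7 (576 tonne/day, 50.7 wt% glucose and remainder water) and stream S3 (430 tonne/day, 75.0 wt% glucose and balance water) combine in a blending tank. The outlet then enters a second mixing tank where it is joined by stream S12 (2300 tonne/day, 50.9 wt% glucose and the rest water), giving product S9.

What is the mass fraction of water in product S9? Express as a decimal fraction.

0.460

Overall, product flow = 3306 tonne/day.
water in = 576×0.493 + 430×0.250 + 2300×0.491 = 1520.8 tonne/day.
water fraction in S9 = 0.460.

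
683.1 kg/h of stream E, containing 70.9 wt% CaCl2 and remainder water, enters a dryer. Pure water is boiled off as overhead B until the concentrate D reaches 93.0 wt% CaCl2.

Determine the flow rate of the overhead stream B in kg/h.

CaCl2 is conserved: 683.1×0.709 = 484.32 kg/h all reports to the concentrate.
Concentrate = 484.32/(target fraction) = 520.77 kg/h.
Overhead = 683.1 − 520.77 = 162.33 kg/h.

162.3 kg/h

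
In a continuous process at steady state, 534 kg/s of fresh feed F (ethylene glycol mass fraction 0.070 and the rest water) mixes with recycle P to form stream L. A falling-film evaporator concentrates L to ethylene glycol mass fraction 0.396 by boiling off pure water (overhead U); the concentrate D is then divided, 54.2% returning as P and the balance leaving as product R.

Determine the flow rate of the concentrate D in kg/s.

206.1 kg/s

Overall ethylene glycol balance (none leaves overhead): ethylene glycol in fresh feed = ethylene glycol in product, i.e. 534×0.070 = (1−0.542)·D·0.396.
D = 37.38/(0.396×0.458) = 206.1 kg/s.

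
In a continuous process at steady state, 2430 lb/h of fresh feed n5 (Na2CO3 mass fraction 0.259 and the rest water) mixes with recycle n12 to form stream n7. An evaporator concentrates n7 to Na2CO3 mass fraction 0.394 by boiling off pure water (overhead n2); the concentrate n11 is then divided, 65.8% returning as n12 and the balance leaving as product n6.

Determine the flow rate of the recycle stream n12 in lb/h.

3073 lb/h

Overall Na2CO3 balance (none leaves overhead): Na2CO3 in fresh feed = Na2CO3 in product, i.e. 2430×0.259 = (1−0.658)·n11·0.394.
n11 = 629.37/(0.394×0.342) = 4670.7 lb/h.
Recycle n12 = 0.658×4670.7 = 3073.3 lb/h.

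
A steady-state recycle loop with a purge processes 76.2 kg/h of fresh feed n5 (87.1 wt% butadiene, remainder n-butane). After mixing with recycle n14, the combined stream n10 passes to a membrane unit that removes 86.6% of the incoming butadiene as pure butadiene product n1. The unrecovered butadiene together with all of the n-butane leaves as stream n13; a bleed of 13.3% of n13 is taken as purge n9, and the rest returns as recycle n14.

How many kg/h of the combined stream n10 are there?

149 kg/h

n-butane enters only via n5 and leaves only via the purge: 76.2×0.129 = 0.133×(n-butane in n13), and the membrane unit passes all n-butane, so n-butane in n10 = n-butane in n13 = 73.908 kg/h.
butadiene in n10: m_A = 76.2×0.871 + (1−0.133)·(1−0.866)·m_A, so m_A = 66.37/0.8838 = 75.095 kg/h.
n10 = 75.095 + 73.908 = 149 kg/h.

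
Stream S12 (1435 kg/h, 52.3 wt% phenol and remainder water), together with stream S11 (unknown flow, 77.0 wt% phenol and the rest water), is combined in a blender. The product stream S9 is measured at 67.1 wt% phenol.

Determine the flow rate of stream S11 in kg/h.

Let S11 be the unknown flow. Total out = 1435 + S11.
phenol balance: 750.5 + 0.770·S11 = 0.671·(1435 + S11)
(0.770 − 0.671)·S11 = 0.671×1435 − 750.5 = 212.38
S11 = 212.38 / 0.099 = 2145.3 kg/h

2145 kg/h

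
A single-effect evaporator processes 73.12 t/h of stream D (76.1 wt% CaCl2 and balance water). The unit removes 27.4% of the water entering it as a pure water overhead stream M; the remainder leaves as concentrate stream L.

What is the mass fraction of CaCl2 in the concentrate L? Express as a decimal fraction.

CaCl2 is not removed: 73.12×0.761 = 55.644 t/h of CaCl2 enters L.
water entering = 73.12×0.239 = 17.476 t/h; overhead removed = 0.274×17.476 = 4.7883 t/h.
Concentrate = 73.12 − 4.7883 = 68.332 t/h.
Mass fraction = 55.644/68.332 = 0.8143.

0.8143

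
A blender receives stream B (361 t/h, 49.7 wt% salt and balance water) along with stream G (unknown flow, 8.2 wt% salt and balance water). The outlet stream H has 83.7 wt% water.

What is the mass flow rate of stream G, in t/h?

1489 t/h

Let G be the unknown flow. Total out = 361 + G.
water balance: 181.58 + 0.918·G = 0.837·(361 + G)
(0.918 − 0.837)·G = 0.837×361 − 181.58 = 120.57
G = 120.57 / 0.081 = 1488.6 t/h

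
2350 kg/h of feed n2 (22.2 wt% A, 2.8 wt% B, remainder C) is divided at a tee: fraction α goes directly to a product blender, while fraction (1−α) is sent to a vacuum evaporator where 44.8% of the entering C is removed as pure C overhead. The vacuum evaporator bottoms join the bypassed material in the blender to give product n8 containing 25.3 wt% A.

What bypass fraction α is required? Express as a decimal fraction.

All 2350×0.222 = 521.7 kg/h of A reaches n8, so n8 = 521.7/0.253 = 2062.1 kg/h and vapour = 287.94 kg/h.
The evaporator receives (1−α)·2350 of feed at 0.750 C and removes 0.448 of that C:
0.448×0.750×(1−α)×2350 = 287.94
(1−α) = 287.94/789.6 = 0.3647;  α = 0.6353.

0.635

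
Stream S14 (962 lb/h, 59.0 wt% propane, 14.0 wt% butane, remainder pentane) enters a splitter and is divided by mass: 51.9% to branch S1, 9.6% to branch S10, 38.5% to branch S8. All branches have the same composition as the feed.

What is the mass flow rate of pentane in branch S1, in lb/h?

Branch S1 total = 0.519×962 = 499.28 lb/h.
pentane in S1 = 0.270×499.28 = 134.81 lb/h.

134.8 lb/h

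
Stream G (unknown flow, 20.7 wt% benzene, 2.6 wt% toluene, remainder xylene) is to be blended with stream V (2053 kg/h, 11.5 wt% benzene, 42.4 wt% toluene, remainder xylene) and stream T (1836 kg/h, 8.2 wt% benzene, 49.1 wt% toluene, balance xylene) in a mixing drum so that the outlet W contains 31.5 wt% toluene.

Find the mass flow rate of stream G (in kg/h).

1892 kg/h

Let G be the unknown flow. Total out = 3889 + G.
toluene balance: 1771.9 + 0.026·G = 0.315·(3889 + G)
(0.026 − 0.315)·G = 0.315×3889 − 1771.9 = -546.91
G = -546.91 / -0.289 = 1892.4 kg/h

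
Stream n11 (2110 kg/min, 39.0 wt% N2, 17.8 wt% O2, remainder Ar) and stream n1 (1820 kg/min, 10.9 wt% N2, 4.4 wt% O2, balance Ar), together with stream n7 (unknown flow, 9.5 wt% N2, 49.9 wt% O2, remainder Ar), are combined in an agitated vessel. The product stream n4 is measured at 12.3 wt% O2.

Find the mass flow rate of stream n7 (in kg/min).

73.75 kg/min

Let n7 be the unknown flow. Total out = 3930 + n7.
O2 balance: 455.66 + 0.499·n7 = 0.123·(3930 + n7)
(0.499 − 0.123)·n7 = 0.123×3930 − 455.66 = 27.73
n7 = 27.73 / 0.376 = 73.75 kg/min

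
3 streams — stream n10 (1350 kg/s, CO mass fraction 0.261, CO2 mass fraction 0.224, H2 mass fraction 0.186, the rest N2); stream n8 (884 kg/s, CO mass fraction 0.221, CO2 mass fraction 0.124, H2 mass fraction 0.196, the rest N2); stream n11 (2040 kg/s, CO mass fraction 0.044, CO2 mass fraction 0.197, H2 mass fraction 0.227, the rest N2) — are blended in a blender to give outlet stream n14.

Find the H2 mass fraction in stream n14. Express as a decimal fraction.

0.208

Total flow out = 1350 + 884 + 2040 = 4274 kg/s.
H2 in = 1350×0.186 + 884×0.196 + 2040×0.227 = 887.44 kg/s.
H2 mass fraction in n14 = 887.44/4274 = 0.208.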